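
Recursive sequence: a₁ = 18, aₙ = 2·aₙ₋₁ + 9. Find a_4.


Computing step by step:
a_1 = 18
a_2 = 45
a_3 = 99
a_4 = 207


a_4 = 207


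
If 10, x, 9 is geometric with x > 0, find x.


GM = √(10×9) = √90 = 9.4868

GM = 9.4868


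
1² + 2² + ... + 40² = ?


n = 40
n(n+1)(2n+1)/6 = 40×41×81/6
= 132840/6 = 22140

Σk² = 22140


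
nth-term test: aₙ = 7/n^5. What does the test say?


lim(n→∞) 7/n^5 = 0
lim aₙ = 0 → nth-term test is INCONCLUSIVE
(Need other tests; this is actually a convergent p-series with p=5 > 1)

Inconclusive (lim aₙ = 0; need another test)


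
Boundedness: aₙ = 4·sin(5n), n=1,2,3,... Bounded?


For all n, -1 ≤ sin(5n) ≤ 1, so -4 ≤ 4·sin(5n) ≤ 4
Lower bound: -4, Upper bound: 4
The sequence IS bounded

Bounded (-4 ≤ aₙ ≤ 4)


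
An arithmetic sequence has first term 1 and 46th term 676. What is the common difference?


d = (aₙ - a₁)/(n-1)
= (676 - 1)/(46-1)
= 675/45 = 15

d = 15


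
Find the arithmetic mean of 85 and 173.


AM = (85 + 173)/2 = 258/2 = 129

AM = 129


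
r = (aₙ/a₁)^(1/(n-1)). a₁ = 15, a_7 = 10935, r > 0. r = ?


r^(n-1) = aₙ/a₁
r^6 = 10935/15 = 729
r = 729^(1/6)
= ±3; taking r > 0 gives r = 3

r = 3


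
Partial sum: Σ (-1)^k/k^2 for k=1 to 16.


S = -1 + 1/4 - 1/9 + 1/16 - 1/25 + 1/36 - 1/49 + 1/64 ± ...
= -0.8206
(Full series converges to -π²/12 ≈ -0.8225)

S_16 = -0.8206


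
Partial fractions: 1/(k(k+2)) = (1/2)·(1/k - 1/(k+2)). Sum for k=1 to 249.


1/(k(k+2)) = (1/2)·(1/k - 1/(k+2)) (partial fractions)
Telescoping: Σ = (1/2)·(1 + 1/2 - 1/250 - 1/251) = 23406/31375

Sum = 23406/31375


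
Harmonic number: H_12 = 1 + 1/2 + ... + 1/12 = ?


H_12 = 1/1 + 1/2 + 1/3 + ... + 1/12
= 86021/27720
≈ 3.1032

H_12 = 86021/27720 ≈ 3.1032


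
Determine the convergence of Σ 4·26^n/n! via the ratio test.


aₙ = 4·26^n/n!
a_{n+1}/aₙ = 26^(n+1)/(n+1)! × n!/26^n  (constant 4 cancels)
= 26/(n+1)
L = lim(n→∞) 26/(n+1) = 0
L < 1 → series CONVERGES

Converges (ratio test: L = 0 < 1)


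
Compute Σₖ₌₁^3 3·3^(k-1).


Sₙ = 3×(3^3 - 1)/(3 - 1)
= 3×(27 - 1)/2
= 3×26/2
= 39

S_3 = 39


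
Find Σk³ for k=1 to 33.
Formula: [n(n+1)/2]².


n(n+1)/2 = 33×34/2 = 561
Σk³ = 561² = 314721

Σk³ = 314721


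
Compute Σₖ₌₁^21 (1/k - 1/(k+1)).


Telescoping: adjacent terms cancel.
= 1/1 - 1/22
= 1 - 1/22 = 21/22

Sum = 21/22


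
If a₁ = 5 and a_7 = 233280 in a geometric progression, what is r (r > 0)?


r^(n-1) = aₙ/a₁
r^6 = 233280/5 = 46656
r = 46656^(1/6)
= ±6; taking r > 0 gives r = 6

r = 6


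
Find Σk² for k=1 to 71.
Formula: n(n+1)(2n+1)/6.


n = 71
n(n+1)(2n+1)/6 = 71×72×143/6
= 731016/6 = 121836

Σk² = 121836


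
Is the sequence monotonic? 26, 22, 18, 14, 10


Differences: -4, -4, -4, -4
All differences < 0 → strictly DECREASING

Monotonically decreasing


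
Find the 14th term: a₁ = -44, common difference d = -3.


aₙ = a₁ + (n-1)d
= -44 + (14-1)×-3
= -44 - 39
= -83

a_14 = -83


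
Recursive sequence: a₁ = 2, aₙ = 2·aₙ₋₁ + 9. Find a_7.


Computing step by step:
a_1 = 2
a_2 = 13
a_3 = 35
a_4 = 79
a_5 = 167
a_6 = 343
a_7 = 695


a_7 = 695


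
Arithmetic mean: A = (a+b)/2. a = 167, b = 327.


AM = (167 + 327)/2 = 494/2 = 247

AM = 247


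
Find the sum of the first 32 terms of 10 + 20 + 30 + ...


aₙ = 10 + (32-1)×10 = 320
Sₙ = n(a₁+aₙ)/2 = 32×(10+320)/2
= 32×330/2 = 5280

S_32 = 5280


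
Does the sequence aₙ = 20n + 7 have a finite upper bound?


aₙ = 20n + 7 → as n→∞, aₙ→∞
No finite upper bound exists
The sequence is UNBOUNDED

Unbounded (aₙ → ∞ as n → ∞)


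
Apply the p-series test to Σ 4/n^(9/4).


p-series test: Σ c/n^p converges if p > 1, diverges if p ≤ 1 (constant c > 0 doesn't affect convergence).
p = 9/4
9/4 > 1 → CONVERGES

Converges (p = 9/4 > 1)


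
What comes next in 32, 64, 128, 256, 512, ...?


Pattern: powers of 2: 2ⁿ
Terms: 32, 64, 128, 256, 512
Next term = 1024

Next term = 1024


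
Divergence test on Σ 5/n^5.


lim(n→∞) 5/n^5 = 0
lim aₙ = 0 → nth-term test is INCONCLUSIVE
(Need other tests; this is actually a convergent p-series with p=5 > 1)

Inconclusive (lim aₙ = 0; need another test)


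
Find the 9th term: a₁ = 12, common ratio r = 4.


aₙ = a₁·r^(n-1)
= 12×4^8
= 12×65536
= 786432

a_9 = 786432


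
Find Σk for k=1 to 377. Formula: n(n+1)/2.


n(n+1)/2 = 377×378/2 = 142506/2 = 71253

Σk = 71253


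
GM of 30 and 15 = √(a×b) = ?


GM = √(30×15) = √450 = 21.2132

GM = 21.2132


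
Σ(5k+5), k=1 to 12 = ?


Σ(5k+5) = 5·Σk + 5·n
= 5·78 + 5·12
= 390 + 60 = 450

Σ = 450


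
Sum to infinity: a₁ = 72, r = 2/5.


S∞ = a₁/(1-r) = 72/(1 - 2/5)
= 72/(3/5)
= 120

S∞ = 120


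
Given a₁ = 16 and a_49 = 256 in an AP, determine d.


d = (aₙ - a₁)/(n-1)
= (256 - 16)/(49-1)
= 240/48 = 5

d = 5


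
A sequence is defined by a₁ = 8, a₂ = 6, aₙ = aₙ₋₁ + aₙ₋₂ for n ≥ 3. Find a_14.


Computing iteratively: 8, 6, 14, 20, 34, 54, 88, 142, 230, 372, 602, 974, ...
a_14 = 2550

a_14 = 2550


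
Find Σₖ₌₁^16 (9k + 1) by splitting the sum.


Σ(9k+1) = 9·Σk + 1·n
= 9·136 + 1·16
= 1224 + 16 = 1240

Σ = 1240


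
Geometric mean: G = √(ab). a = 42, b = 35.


GM = √(42×35) = √1470 = 38.3406

GM = 38.3406


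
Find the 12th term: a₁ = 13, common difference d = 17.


aₙ = a₁ + (n-1)d
= 13 + (12-1)×17
= 13 + 187
= 200

a_12 = 200


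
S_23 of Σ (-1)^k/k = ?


S = -1 + 1/2 - 1/3 + 1/4 - 1/5 + 1/6 - 1/7 + 1/8 ± ...
= -0.7144
(Full series converges to -ln(2) ≈ -0.6931)

S_23 = -0.7144


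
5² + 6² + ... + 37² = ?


Σₖ₌5^37 k² = Σₖ₌₁^37 k² − Σₖ₌₁^4 k²
= 37·38·75/6 − 4·5·9/6
= 17575 − 30 = 17545

Σk² = 17545


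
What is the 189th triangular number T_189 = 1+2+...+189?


n(n+1)/2 = 189×190/2 = 35910/2 = 17955

Σk = 17955


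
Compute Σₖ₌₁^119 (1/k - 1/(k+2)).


Telescoping with gap 2: two head and two tail terms survive.
= (1 + 1/2) - (1/120 + 1/121)
= 3/2 - 1/120 - 1/121 = 21539/14520

Sum = 21539/14520


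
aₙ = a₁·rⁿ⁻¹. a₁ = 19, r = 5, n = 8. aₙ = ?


aₙ = a₁·r^(n-1)
= 19×5^7
= 19×78125
= 1484375

a_8 = 1484375


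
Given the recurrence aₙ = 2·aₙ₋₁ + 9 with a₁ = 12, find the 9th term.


Computing step by step:
a_1 = 12
a_2 = 33
a_3 = 75
a_4 = 159
a_5 = 327
a_6 = 663
a_7 = 1335
a_8 = 2679
a_9 = 5367


a_9 = 5367


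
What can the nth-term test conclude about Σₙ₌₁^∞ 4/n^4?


lim(n→∞) 4/n^4 = 0
lim aₙ = 0 → nth-term test is INCONCLUSIVE
(Need other tests; this is actually a convergent p-series with p=4 > 1)

Inconclusive (lim aₙ = 0; need another test)


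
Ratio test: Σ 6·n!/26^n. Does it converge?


aₙ = 6·n!/26^n
a_{n+1}/aₙ = (n+1)!/26^(n+1) × 26^n/n!  (constant 6 cancels)
= (n+1)/26
L = lim(n→∞) (n+1)/26 = ∞
L > 1 → series DIVERGES

Diverges (ratio test: L = ∞ > 1)


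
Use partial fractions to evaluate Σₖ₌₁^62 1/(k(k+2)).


1/(k(k+2)) = (1/2)·(1/k - 1/(k+2)) (partial fractions)
Telescoping: Σ = (1/2)·(1 + 1/2 - 1/63 - 1/64) = 5921/8064

Sum = 5921/8064


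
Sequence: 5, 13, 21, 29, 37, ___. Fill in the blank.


Pattern: arithmetic (d=8)
Terms: 5, 13, 21, 29, 37
Next term = 45

Next term = 45


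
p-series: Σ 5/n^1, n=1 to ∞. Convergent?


p-series test: Σ c/n^p converges if p > 1, diverges if p ≤ 1 (constant c > 0 doesn't affect convergence).
p = 1
1 ≤ 1 → DIVERGES

Diverges (p = 1 ≤ 1)


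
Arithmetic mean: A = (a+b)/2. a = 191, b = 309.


AM = (191 + 309)/2 = 500/2 = 250

AM = 250


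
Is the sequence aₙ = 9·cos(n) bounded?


For all n, -1 ≤ cos(n) ≤ 1, so -9 ≤ 9·cos(n) ≤ 9
Lower bound: -9, Upper bound: 9
The sequence IS bounded

Bounded (-9 ≤ aₙ ≤ 9)


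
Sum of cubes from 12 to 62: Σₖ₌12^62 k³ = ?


Σₖ₌12^62 k³ = [62·63/2]² − [11·12/2]²
= 3814209 − 4356 = 3809853

Σk³ = 3809853


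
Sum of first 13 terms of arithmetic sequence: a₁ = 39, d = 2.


aₙ = 39 + (13-1)×2 = 63
Sₙ = n(a₁+aₙ)/2 = 13×(39+63)/2
= 13×102/2 = 663

S_13 = 663


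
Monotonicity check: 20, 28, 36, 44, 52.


Differences: 8, 8, 8, 8
All differences > 0 → strictly INCREASING

Monotonically increasing


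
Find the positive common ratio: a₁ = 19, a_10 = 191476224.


r^(n-1) = aₙ/a₁
r^9 = 191476224/19 = 10077696
r = 10077696^(1/9)
= 6

r = 6


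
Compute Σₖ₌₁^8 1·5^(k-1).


Sₙ = 1×(5^8 - 1)/(5 - 1)
= 1×(390625 - 1)/4
= 1×390624/4
= 97656

S_8 = 97656


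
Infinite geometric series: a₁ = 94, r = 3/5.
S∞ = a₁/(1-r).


S∞ = a₁/(1-r) = 94/(1 - 3/5)
= 94/(2/5)
= 235

S∞ = 235


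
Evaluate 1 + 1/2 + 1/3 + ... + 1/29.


H_29 = 1/1 + 1/2 + 1/3 + ... + 1/29
= 9227046511387/2329089562800
≈ 3.9617

H_29 = 9227046511387/2329089562800 ≈ 3.9617


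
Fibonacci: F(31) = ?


Fibonacci sequence: 1, 1, 2, 3, 5, 8, 13, 21, 34, 55, 89, ...
F(31) = 1346269

F(31) = 1346269


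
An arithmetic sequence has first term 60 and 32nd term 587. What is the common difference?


d = (aₙ - a₁)/(n-1)
= (587 - 60)/(32-1)
= 527/31 = 17

d = 17


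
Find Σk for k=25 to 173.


Σₖ₌25^173 k = Σₖ₌₁^173 k − Σₖ₌₁^24 k
= 173·174/2 − 24·25/2
= 15051 − 300 = 14751

Σk = 14751


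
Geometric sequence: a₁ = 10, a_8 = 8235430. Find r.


r^(n-1) = aₙ/a₁
r^7 = 8235430/10 = 823543
r = 823543^(1/7)
= 7

r = 7


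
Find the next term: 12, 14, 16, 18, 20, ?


Pattern: arithmetic (d=2)
Terms: 12, 14, 16, 18, 20
Next term = 22

Next term = 22


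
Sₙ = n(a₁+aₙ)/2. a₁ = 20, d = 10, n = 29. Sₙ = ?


aₙ = 20 + (29-1)×10 = 300
Sₙ = n(a₁+aₙ)/2 = 29×(20+300)/2
= 29×320/2 = 4640

S_29 = 4640


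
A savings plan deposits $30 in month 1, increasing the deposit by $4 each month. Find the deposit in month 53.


aₙ = a₁ + (n-1)d
= 30 + (53-1)×4
= 30 + 208
= 238

a_53 = 238


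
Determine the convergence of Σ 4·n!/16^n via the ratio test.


aₙ = 4·n!/16^n
a_{n+1}/aₙ = (n+1)!/16^(n+1) × 16^n/n!  (constant 4 cancels)
= (n+1)/16
L = lim(n→∞) (n+1)/16 = ∞
L > 1 → series DIVERGES

Diverges (ratio test: L = ∞ > 1)


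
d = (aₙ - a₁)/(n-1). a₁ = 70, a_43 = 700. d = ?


d = (aₙ - a₁)/(n-1)
= (700 - 70)/(43-1)
= 630/42 = 15

d = 15


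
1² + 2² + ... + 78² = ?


n = 78
n(n+1)(2n+1)/6 = 78×79×157/6
= 967434/6 = 161239

Σk² = 161239


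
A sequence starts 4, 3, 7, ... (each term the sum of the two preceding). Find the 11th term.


Computing iteratively: 4, 3, 7, 10, 17, 27, 44, 71, 115, 186, 301
a_11 = 301

a_11 = 301


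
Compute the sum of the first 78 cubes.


n(n+1)/2 = 78×79/2 = 3081
Σk³ = 3081² = 9492561

Σk³ = 9492561


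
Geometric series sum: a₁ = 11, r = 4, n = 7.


Sₙ = 11×(4^7 - 1)/(4 - 1)
= 11×(16384 - 1)/3
= 11×16383/3
= 60071

S_7 = 60071


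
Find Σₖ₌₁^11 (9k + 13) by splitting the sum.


Σ(9k+13) = 9·Σk + 13·n
= 9·66 + 13·11
= 594 + 143 = 737

Σ = 737


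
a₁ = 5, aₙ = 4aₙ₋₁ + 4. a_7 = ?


Computing step by step:
a_1 = 5
a_2 = 24
a_3 = 100
a_4 = 404
a_5 = 1620
a_6 = 6484
a_7 = 25940


a_7 = 25940


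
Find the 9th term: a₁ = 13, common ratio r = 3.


aₙ = a₁·r^(n-1)
= 13×3^8
= 13×6561
= 85293

a_9 = 85293


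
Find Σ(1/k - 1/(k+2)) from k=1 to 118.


Telescoping with gap 2: two head and two tail terms survive.
= (1 + 1/2) - (1/119 + 1/120)
= 3/2 - 1/119 - 1/120 = 21181/14280

Sum = 21181/14280


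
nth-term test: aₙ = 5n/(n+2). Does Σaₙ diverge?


lim(n→∞) 5n/(n+2) = 5/1 = 5  (divide numerator and denominator by n)
lim aₙ = 5 ≠ 0 → series DIVERGES

Diverges (lim aₙ = 5 ≠ 0)


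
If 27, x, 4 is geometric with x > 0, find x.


GM = √(27×4) = √108 = 10.3923

GM = 10.3923


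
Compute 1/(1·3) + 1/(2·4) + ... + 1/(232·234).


1/(k(k+2)) = (1/2)·(1/k - 1/(k+2)) (partial fractions)
Telescoping: Σ = (1/2)·(1 + 1/2 - 1/233 - 1/234) = 20329/27261

Sum = 20329/27261


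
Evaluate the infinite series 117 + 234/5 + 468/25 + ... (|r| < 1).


S∞ = a₁/(1-r) = 117/(1 - 2/5)
= 117/(3/5)
= 195

S∞ = 195


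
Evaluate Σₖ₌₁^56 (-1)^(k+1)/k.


S = 1 - 1/2 + 1/3 - 1/4 + 1/5 - 1/6 + 1/7 - 1/8 ± ...
= 0.6843
(Full series converges to +ln(2) ≈ +0.6931)

S_56 = 0.6843


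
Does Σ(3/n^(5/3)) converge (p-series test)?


p-series test: Σ c/n^p converges if p > 1, diverges if p ≤ 1 (constant c > 0 doesn't affect convergence).
p = 5/3
5/3 > 1 → CONVERGES

Converges (p = 5/3 > 1)


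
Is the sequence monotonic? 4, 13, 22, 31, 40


Differences: 9, 9, 9, 9
All differences > 0 → strictly INCREASING

Monotonically increasing


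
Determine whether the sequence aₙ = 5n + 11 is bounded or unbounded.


aₙ = 5n + 11 → as n→∞, aₙ→∞
No finite upper bound exists
The sequence is UNBOUNDED

Unbounded (aₙ → ∞ as n → ∞)


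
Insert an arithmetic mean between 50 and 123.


AM = (50 + 123)/2 = 173/2 = 86.5

AM = 86.5


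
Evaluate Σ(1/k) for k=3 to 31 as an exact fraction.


Σₖ₌3^31 1/k = 1/3 + 1/4 + 1/5 + ... + 1/31
= 182471592627157/72201776446800
≈ 2.5272

Sum = 182471592627157/72201776446800 ≈ 2.5272


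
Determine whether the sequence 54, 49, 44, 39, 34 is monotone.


Differences: -5, -5, -5, -5
All differences < 0 → strictly DECREASING

Monotonically decreasing


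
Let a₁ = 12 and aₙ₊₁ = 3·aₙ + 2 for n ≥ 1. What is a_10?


Computing step by step:
a_1 = 12
a_2 = 38
a_3 = 116
a_4 = 350
a_5 = 1052
a_6 = 3158
a_7 = 9476
a_8 = 28430
a_9 = 85292
a_10 = 255878


a_10 = 255878


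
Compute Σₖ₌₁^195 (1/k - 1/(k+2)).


Telescoping with gap 2: two head and two tail terms survive.
= (1 + 1/2) - (1/196 + 1/197)
= 3/2 - 1/196 - 1/197 = 57525/38612

Sum = 57525/38612


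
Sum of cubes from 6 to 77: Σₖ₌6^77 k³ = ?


Σₖ₌6^77 k³ = [77·78/2]² − [5·6/2]²
= 9018009 − 225 = 9017784

Σk³ = 9017784


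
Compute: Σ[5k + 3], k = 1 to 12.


Σ(5k+3) = 5·Σk + 3·n
= 5·78 + 3·12
= 390 + 36 = 426

Σ = 426


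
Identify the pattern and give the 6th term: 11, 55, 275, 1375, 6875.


Pattern: geometric (r=5)
Terms: 11, 55, 275, 1375, 6875
Next term = 34375

Next term = 34375


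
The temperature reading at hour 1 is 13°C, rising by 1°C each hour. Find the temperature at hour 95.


aₙ = a₁ + (n-1)d
= 13 + (95-1)×1
= 13 + 94
= 107

a_95 = 107


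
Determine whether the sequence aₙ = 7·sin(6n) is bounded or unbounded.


For all n, -1 ≤ sin(6n) ≤ 1, so -7 ≤ 7·sin(6n) ≤ 7
Lower bound: -7, Upper bound: 7
The sequence IS bounded

Bounded (-7 ≤ aₙ ≤ 7)


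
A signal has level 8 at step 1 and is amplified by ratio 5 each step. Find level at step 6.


aₙ = a₁·r^(n-1)
= 8×5^5
= 8×3125
= 25000

a_6 = 25000


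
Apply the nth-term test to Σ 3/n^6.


lim(n→∞) 3/n^6 = 0
lim aₙ = 0 → nth-term test is INCONCLUSIVE
(Need other tests; this is actually a convergent p-series with p=6 > 1)

Inconclusive (lim aₙ = 0; need another test)


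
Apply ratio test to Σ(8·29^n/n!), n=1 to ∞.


aₙ = 8·29^n/n!
a_{n+1}/aₙ = 29^(n+1)/(n+1)! × n!/29^n  (constant 8 cancels)
= 29/(n+1)
L = lim(n→∞) 29/(n+1) = 0
L < 1 → series CONVERGES

Converges (ratio test: L = 0 < 1)


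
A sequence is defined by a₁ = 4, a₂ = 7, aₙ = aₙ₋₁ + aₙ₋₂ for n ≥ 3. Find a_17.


Computing iteratively: 4, 7, 11, 18, 29, 47, 76, 123, 199, 322, 521, 843, ...
a_17 = 9349

a_17 = 9349


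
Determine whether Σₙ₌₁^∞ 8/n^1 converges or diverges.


p-series test: Σ c/n^p converges if p > 1, diverges if p ≤ 1 (constant c > 0 doesn't affect convergence).
p = 1
1 ≤ 1 → DIVERGES

Diverges (p = 1 ≤ 1)


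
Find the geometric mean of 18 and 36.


GM = √(18×36) = √648 = 25.4558

GM = 25.4558


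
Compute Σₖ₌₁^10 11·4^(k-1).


Sₙ = 11×(4^10 - 1)/(4 - 1)
= 11×(1048576 - 1)/3
= 11×1048575/3
= 3844775

S_10 = 3844775


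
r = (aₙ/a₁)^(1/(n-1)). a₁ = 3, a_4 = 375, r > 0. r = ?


r^(n-1) = aₙ/a₁
r^3 = 375/3 = 125
r = 125^(1/3)
= 5

r = 5


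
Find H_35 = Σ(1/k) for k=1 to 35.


H_35 = 1/1 + 1/2 + 1/3 + ... + 1/35
= 54437269998109/13127595717600
≈ 4.1468

H_35 = 54437269998109/13127595717600 ≈ 4.1468


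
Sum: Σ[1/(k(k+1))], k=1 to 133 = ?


1/(k(k+1)) = 1/k - 1/(k+1) (partial fractions)
Telescoping: Σ = 1 - 1/134 = 133/134

Sum = 133/134


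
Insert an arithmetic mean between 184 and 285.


AM = (184 + 285)/2 = 469/2 = 234.5

AM = 234.5


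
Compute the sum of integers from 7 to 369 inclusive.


Σₖ₌7^369 k = Σₖ₌₁^369 k − Σₖ₌₁^6 k
= 369·370/2 − 6·7/2
= 68265 − 21 = 68244

Σk = 68244


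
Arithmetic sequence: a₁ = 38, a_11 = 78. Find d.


d = (aₙ - a₁)/(n-1)
= (78 - 38)/(11-1)
= 40/10 = 4

d = 4


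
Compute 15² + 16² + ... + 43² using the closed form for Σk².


Σₖ₌15^43 k² = Σₖ₌₁^43 k² − Σₖ₌₁^14 k²
= 43·44·87/6 − 14·15·29/6
= 27434 − 1015 = 26419

Σk² = 26419


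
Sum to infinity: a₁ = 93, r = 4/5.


S∞ = a₁/(1-r) = 93/(1 - 4/5)
= 93/(1/5)
= 465

S∞ = 465


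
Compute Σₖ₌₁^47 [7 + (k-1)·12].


aₙ = 7 + (47-1)×12 = 559
Sₙ = n(a₁+aₙ)/2 = 47×(7+559)/2
= 47×566/2 = 13301

S_47 = 13301


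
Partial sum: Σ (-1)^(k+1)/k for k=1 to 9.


S = 1 - 1/2 + 1/3 - 1/4 + 1/5 - 1/6 + 1/7 - 1/8 ± ...
= 0.7456
(Full series converges to +ln(2) ≈ +0.6931)

S_9 = 0.7456


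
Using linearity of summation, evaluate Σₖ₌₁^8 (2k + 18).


Σ(2k+18) = 2·Σk + 18·n
= 2·36 + 18·8
= 72 + 144 = 216

Σ = 216


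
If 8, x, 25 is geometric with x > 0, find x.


GM = √(8×25) = √200 = 14.1421

GM = 14.1421


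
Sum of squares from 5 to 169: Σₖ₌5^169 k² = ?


Σₖ₌5^169 k² = Σₖ₌₁^169 k² − Σₖ₌₁^4 k²
= 169·170·339/6 − 4·5·9/6
= 1623245 − 30 = 1623215

Σk² = 1623215


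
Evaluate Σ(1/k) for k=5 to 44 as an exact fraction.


Σₖ₌5^44 1/k = 1/5 + 1/6 + 1/7 + ... + 1/44
= 3080733578426640787/1345655451257488800
≈ 2.2894

Sum = 3080733578426640787/1345655451257488800 ≈ 2.2894


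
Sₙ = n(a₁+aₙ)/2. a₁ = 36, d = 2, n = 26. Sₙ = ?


aₙ = 36 + (26-1)×2 = 86
Sₙ = n(a₁+aₙ)/2 = 26×(36+86)/2
= 26×122/2 = 1586

S_26 = 1586


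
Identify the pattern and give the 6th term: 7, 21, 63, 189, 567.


Pattern: geometric (r=3)
Terms: 7, 21, 63, 189, 567
Next term = 1701

Next term = 1701


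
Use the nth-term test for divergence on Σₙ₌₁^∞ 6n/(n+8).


lim(n→∞) 6n/(n+8) = 6/1 = 6  (divide numerator and denominator by n)
lim aₙ = 6 ≠ 0 → series DIVERGES

Diverges (lim aₙ = 6 ≠ 0)


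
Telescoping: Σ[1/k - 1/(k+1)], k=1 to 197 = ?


Telescoping: adjacent terms cancel.
= 1/1 - 1/198
= 1 - 1/198 = 197/198

Sum = 197/198


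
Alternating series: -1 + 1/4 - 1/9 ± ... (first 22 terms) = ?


S = -1 + 1/4 - 1/9 + 1/16 - 1/25 + 1/36 - 1/49 + 1/64 ± ...
= -0.8215
(Full series converges to -π²/12 ≈ -0.8225)

S_22 = -0.8215


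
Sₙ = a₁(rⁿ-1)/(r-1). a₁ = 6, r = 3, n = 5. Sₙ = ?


Sₙ = 6×(3^5 - 1)/(3 - 1)
= 6×(243 - 1)/2
= 6×242/2
= 726

S_5 = 726


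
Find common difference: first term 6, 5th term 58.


d = (aₙ - a₁)/(n-1)
= (58 - 6)/(5-1)
= 52/4 = 13

d = 13


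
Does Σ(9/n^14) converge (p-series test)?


p-series test: Σ c/n^p converges if p > 1, diverges if p ≤ 1 (constant c > 0 doesn't affect convergence).
p = 14
14 > 1 → CONVERGES

Converges (p = 14 > 1)


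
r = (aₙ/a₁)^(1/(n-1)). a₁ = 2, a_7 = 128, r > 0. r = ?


r^(n-1) = aₙ/a₁
r^6 = 128/2 = 64
r = 64^(1/6)
= ±2; taking r > 0 gives r = 2

r = 2


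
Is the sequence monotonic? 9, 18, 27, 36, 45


Differences: 9, 9, 9, 9
All differences > 0 → strictly INCREASING

Monotonically increasing


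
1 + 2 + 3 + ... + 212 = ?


n(n+1)/2 = 212×213/2 = 45156/2 = 22578

Σk = 22578


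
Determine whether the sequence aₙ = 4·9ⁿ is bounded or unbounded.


aₙ = 4·9ⁿ → as n→∞, aₙ→∞ (since base 9 > 1)
No finite upper bound exists
The sequence is UNBOUNDED

Unbounded (aₙ → ∞ as n → ∞)


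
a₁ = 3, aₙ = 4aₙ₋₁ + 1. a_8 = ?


Computing step by step:
a_1 = 3
a_2 = 13
a_3 = 53
a_4 = 213
a_5 = 853
a_6 = 3413
a_7 = 13653
a_8 = 54613


a_8 = 54613


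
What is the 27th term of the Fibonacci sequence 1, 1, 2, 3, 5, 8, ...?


Fibonacci sequence: 1, 1, 2, 3, 5, 8, 13, 21, 34, 55, 89, ...
F(27) = 196418

F(27) = 196418


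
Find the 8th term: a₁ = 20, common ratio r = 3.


aₙ = a₁·r^(n-1)
= 20×3^7
= 20×2187
= 43740

a_8 = 43740


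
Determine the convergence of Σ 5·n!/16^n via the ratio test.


aₙ = 5·n!/16^n
a_{n+1}/aₙ = (n+1)!/16^(n+1) × 16^n/n!  (constant 5 cancels)
= (n+1)/16
L = lim(n→∞) (n+1)/16 = ∞
L > 1 → series DIVERGES

Diverges (ratio test: L = ∞ > 1)


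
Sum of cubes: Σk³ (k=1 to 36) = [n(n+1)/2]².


n(n+1)/2 = 36×37/2 = 666
Σk³ = 666² = 443556

Σk³ = 443556


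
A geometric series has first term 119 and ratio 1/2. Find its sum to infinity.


S∞ = a₁/(1-r) = 119/(1 - 1/2)
= 119/(1/2)
= 238

S∞ = 238


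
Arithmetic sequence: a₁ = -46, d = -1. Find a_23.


aₙ = a₁ + (n-1)d
= -46 + (23-1)×-1
= -46 - 22
= -68

a_23 = -68


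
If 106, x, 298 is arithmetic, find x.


AM = (106 + 298)/2 = 404/2 = 202

AM = 202


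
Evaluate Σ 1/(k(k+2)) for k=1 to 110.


1/(k(k+2)) = (1/2)·(1/k - 1/(k+2)) (partial fractions)
Telescoping: Σ = (1/2)·(1 + 1/2 - 1/111 - 1/112) = 18425/24864

Sum = 18425/24864


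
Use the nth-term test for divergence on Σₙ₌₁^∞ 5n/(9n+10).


lim(n→∞) 5n/(9n+10) = 5/9 = 5/9  (divide numerator and denominator by n)
lim aₙ = 5/9 ≠ 0 → series DIVERGES

Diverges (lim aₙ = 5/9 ≠ 0)


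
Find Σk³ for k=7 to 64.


Σₖ₌7^64 k³ = [64·65/2]² − [6·7/2]²
= 4326400 − 441 = 4325959

Σk³ = 4325959


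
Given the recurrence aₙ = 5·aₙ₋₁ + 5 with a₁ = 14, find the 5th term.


Computing step by step:
a_1 = 14
a_2 = 75
a_3 = 380
a_4 = 1905
a_5 = 9530


a_5 = 9530


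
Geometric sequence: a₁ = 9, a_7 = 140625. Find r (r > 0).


r^(n-1) = aₙ/a₁
r^6 = 140625/9 = 15625
r = 15625^(1/6)
= ±5; taking r > 0 gives r = 5

r = 5


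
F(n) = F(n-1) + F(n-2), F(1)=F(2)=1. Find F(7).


Fibonacci sequence: 1, 1, 2, 3, 5, 8, 13
F(7) = 13

F(7) = 13


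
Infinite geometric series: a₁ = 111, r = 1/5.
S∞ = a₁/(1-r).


S∞ = a₁/(1-r) = 111/(1 - 1/5)
= 111/(4/5)
= 555/4

S∞ = 555/4


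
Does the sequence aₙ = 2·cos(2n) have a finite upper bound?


For all n, -1 ≤ cos(2n) ≤ 1, so -2 ≤ 2·cos(2n) ≤ 2
Lower bound: -2, Upper bound: 2
The sequence IS bounded

Bounded (-2 ≤ aₙ ≤ 2)


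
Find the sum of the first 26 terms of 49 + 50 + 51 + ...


aₙ = 49 + (26-1)×1 = 74
Sₙ = n(a₁+aₙ)/2 = 26×(49+74)/2
= 26×123/2 = 1599

S_26 = 1599


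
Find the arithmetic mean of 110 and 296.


AM = (110 + 296)/2 = 406/2 = 203

AM = 203


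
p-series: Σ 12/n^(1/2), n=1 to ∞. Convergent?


p-series test: Σ c/n^p converges if p > 1, diverges if p ≤ 1 (constant c > 0 doesn't affect convergence).
p = 1/2
1/2 ≤ 1 → DIVERGES

Diverges (p = 1/2 ≤ 1)


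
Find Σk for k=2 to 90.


Σₖ₌2^90 k = Σₖ₌₁^90 k − Σₖ₌₁^1 k
= 90·91/2 − 1·2/2
= 4095 − 1 = 4094

Σk = 4094


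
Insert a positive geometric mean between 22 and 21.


GM = √(22×21) = √462 = 21.4942

GM = 21.4942


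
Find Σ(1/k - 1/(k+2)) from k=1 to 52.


Telescoping with gap 2: two head and two tail terms survive.
= (1 + 1/2) - (1/53 + 1/54)
= 3/2 - 1/53 - 1/54 = 2093/1431

Sum = 2093/1431


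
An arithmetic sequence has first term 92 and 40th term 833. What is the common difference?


d = (aₙ - a₁)/(n-1)
= (833 - 92)/(40-1)
= 741/39 = 19

d = 19


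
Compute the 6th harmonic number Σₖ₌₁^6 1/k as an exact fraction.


H_6 = 1/1 + 1/2 + 1/3 + 1/4 + 1/5 + 1/6
= 49/20
≈ 2.45

H_6 = 49/20 ≈ 2.45


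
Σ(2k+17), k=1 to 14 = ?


Σ(2k+17) = 2·Σk + 17·n
= 2·105 + 17·14
= 210 + 238 = 448

Σ = 448


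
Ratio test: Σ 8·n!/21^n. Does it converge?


aₙ = 8·n!/21^n
a_{n+1}/aₙ = (n+1)!/21^(n+1) × 21^n/n!  (constant 8 cancels)
= (n+1)/21
L = lim(n→∞) (n+1)/21 = ∞
L > 1 → series DIVERGES

Diverges (ratio test: L = ∞ > 1)


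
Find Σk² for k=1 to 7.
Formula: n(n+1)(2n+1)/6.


n = 7
n(n+1)(2n+1)/6 = 7×8×15/6
= 840/6 = 140

Σk² = 140


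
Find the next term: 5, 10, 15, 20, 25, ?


Pattern: arithmetic (d=5)
Terms: 5, 10, 15, 20, 25
Next term = 30

Next term = 30


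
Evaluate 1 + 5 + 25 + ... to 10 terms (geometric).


Sₙ = 1×(5^10 - 1)/(5 - 1)
= 1×(9765625 - 1)/4
= 1×9765624/4
= 2441406

S_10 = 2441406


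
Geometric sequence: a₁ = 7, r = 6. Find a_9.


aₙ = a₁·r^(n-1)
= 7×6^8
= 7×1679616
= 11757312

a_9 = 11757312


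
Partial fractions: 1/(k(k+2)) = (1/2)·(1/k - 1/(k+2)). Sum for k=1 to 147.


1/(k(k+2)) = (1/2)·(1/k - 1/(k+2)) (partial fractions)
Telescoping: Σ = (1/2)·(1 + 1/2 - 1/148 - 1/149) = 32781/44104

Sum = 32781/44104


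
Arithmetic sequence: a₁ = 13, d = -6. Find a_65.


aₙ = a₁ + (n-1)d
= 13 + (65-1)×-6
= 13 - 384
= -371

a_65 = -371


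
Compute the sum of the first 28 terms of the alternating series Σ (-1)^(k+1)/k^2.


S = 1 - 1/4 + 1/9 - 1/16 + 1/25 - 1/36 + 1/49 - 1/64 ± ...
= 0.8219
(Full series converges to +π²/12 ≈ +0.8225)

S_28 = 0.8219


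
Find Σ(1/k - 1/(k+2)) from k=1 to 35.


Telescoping with gap 2: two head and two tail terms survive.
= (1 + 1/2) - (1/36 + 1/37)
= 3/2 - 1/36 - 1/37 = 1925/1332

Sum = 1925/1332


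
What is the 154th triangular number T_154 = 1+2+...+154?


n(n+1)/2 = 154×155/2 = 23870/2 = 11935

Σk = 11935


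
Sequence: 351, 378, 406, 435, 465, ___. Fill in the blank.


Pattern: triangular numbers: n(n+1)/2
Terms: 351, 378, 406, 435, 465
Next term = 496

Next term = 496


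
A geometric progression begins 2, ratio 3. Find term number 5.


aₙ = a₁·r^(n-1)
= 2×3^4
= 2×81
= 162

a_5 = 162


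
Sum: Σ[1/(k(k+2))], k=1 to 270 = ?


1/(k(k+2)) = (1/2)·(1/k - 1/(k+2)) (partial fractions)
Telescoping: Σ = (1/2)·(1 + 1/2 - 1/271 - 1/272) = 110025/147424

Sum = 110025/147424


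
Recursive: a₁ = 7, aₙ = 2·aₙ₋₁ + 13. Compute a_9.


Computing step by step:
a_1 = 7
a_2 = 27
a_3 = 67
a_4 = 147
a_5 = 307
a_6 = 627
a_7 = 1267
a_8 = 2547
a_9 = 5107


a_9 = 5107


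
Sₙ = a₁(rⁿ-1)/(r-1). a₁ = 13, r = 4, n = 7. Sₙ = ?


Sₙ = 13×(4^7 - 1)/(4 - 1)
= 13×(16384 - 1)/3
= 13×16383/3
= 70993

S_7 = 70993


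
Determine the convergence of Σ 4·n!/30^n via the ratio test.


aₙ = 4·n!/30^n
a_{n+1}/aₙ = (n+1)!/30^(n+1) × 30^n/n!  (constant 4 cancels)
= (n+1)/30
L = lim(n→∞) (n+1)/30 = ∞
L > 1 → series DIVERGES

Diverges (ratio test: L = ∞ > 1)


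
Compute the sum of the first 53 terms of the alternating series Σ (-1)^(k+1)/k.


S = 1 - 1/2 + 1/3 - 1/4 + 1/5 - 1/6 + 1/7 - 1/8 ± ...
= 0.7025
(Full series converges to +ln(2) ≈ +0.6931)

S_53 = 0.7025


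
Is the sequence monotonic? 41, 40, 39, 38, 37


Differences: -1, -1, -1, -1
All differences < 0 → strictly DECREASING

Monotonically decreasing


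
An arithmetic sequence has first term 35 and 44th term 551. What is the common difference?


d = (aₙ - a₁)/(n-1)
= (551 - 35)/(44-1)
= 516/43 = 12

d = 12


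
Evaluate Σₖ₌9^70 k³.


Σₖ₌9^70 k³ = [70·71/2]² − [8·9/2]²
= 6175225 − 1296 = 6173929

Σk³ = 6173929


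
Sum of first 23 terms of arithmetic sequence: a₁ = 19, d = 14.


aₙ = 19 + (23-1)×14 = 327
Sₙ = n(a₁+aₙ)/2 = 23×(19+327)/2
= 23×346/2 = 3979

S_23 = 3979


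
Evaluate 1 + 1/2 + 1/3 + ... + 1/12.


H_12 = 1/1 + 1/2 + 1/3 + ... + 1/12
= 86021/27720
≈ 3.1032

H_12 = 86021/27720 ≈ 3.1032


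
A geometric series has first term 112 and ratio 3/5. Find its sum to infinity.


S∞ = a₁/(1-r) = 112/(1 - 3/5)
= 112/(2/5)
= 280

S∞ = 280


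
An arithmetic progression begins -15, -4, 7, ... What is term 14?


aₙ = a₁ + (n-1)d
= -15 + (14-1)×11
= -15 + 143
= 128

a_14 = 128


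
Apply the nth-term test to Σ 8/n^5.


lim(n→∞) 8/n^5 = 0
lim aₙ = 0 → nth-term test is INCONCLUSIVE
(Need other tests; this is actually a convergent p-series with p=5 > 1)

Inconclusive (lim aₙ = 0; need another test)


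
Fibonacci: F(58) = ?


Fibonacci sequence: 1, 1, 2, 3, 5, 8, 13, 21, 34, 55, 89, ...
F(58) = 591286729879

F(58) = 591286729879


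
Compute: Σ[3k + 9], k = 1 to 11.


Σ(3k+9) = 3·Σk + 9·n
= 3·66 + 9·11
= 198 + 99 = 297

Σ = 297


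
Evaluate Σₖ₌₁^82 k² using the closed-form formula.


n = 82
n(n+1)(2n+1)/6 = 82×83×165/6
= 1122990/6 = 187165

Σk² = 187165


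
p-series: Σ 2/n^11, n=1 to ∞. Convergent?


p-series test: Σ c/n^p converges if p > 1, diverges if p ≤ 1 (constant c > 0 doesn't affect convergence).
p = 11
11 > 1 → CONVERGES

Converges (p = 11 > 1)


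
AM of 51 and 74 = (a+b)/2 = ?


AM = (51 + 74)/2 = 125/2 = 62.5

AM = 62.5


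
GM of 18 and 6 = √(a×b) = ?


GM = √(18×6) = √108 = 10.3923

GM = 10.3923


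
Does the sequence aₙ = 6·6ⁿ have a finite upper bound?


aₙ = 6·6ⁿ → as n→∞, aₙ→∞ (since base 6 > 1)
No finite upper bound exists
The sequence is UNBOUNDED

Unbounded (aₙ → ∞ as n → ∞)


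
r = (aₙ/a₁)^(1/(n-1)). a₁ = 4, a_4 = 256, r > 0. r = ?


r^(n-1) = aₙ/a₁
r^3 = 256/4 = 64
r = 64^(1/3)
= 4

r = 4


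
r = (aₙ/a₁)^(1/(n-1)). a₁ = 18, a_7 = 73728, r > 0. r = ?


r^(n-1) = aₙ/a₁
r^6 = 73728/18 = 4096
r = 4096^(1/6)
= ±4; taking r > 0 gives r = 4

r = 4


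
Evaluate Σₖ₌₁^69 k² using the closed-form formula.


n = 69
n(n+1)(2n+1)/6 = 69×70×139/6
= 671370/6 = 111895

Σk² = 111895


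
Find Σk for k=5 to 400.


Σₖ₌5^400 k = Σₖ₌₁^400 k − Σₖ₌₁^4 k
= 400·401/2 − 4·5/2
= 80200 − 10 = 80190

Σk = 80190


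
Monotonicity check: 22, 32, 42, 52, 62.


Differences: 10, 10, 10, 10
All differences > 0 → strictly INCREASING

Monotonically increasing


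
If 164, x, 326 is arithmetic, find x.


AM = (164 + 326)/2 = 490/2 = 245

AM = 245


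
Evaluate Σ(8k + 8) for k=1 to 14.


Σ(8k+8) = 8·Σk + 8·n
= 8·105 + 8·14
= 840 + 112 = 952

Σ = 952


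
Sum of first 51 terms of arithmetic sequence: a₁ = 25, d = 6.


aₙ = 25 + (51-1)×6 = 325
Sₙ = n(a₁+aₙ)/2 = 51×(25+325)/2
= 51×350/2 = 8925

S_51 = 8925


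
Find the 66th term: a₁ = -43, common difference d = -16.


aₙ = a₁ + (n-1)d
= -43 + (66-1)×-16
= -43 - 1040
= -1083

a_66 = -1083


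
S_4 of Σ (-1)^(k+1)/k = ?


S = 1 - 1/2 + 1/3 - 1/4
= 0.5833
(Full series converges to +ln(2) ≈ +0.6931)

S_4 = 0.5833


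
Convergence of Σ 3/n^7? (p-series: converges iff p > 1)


p-series test: Σ c/n^p converges if p > 1, diverges if p ≤ 1 (constant c > 0 doesn't affect convergence).
p = 7
7 > 1 → CONVERGES

Converges (p = 7 > 1)


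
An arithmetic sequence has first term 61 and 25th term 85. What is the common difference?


d = (aₙ - a₁)/(n-1)
= (85 - 61)/(25-1)
= 24/24 = 1

d = 1


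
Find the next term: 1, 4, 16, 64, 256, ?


Pattern: geometric (r=4)
Terms: 1, 4, 16, 64, 256
Next term = 1024

Next term = 1024


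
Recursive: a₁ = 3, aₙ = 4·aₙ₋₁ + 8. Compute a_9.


Computing step by step:
a_1 = 3
a_2 = 20
a_3 = 88
a_4 = 360
a_5 = 1448
a_6 = 5800
a_7 = 23208
a_8 = 92840
a_9 = 371368


a_9 = 371368


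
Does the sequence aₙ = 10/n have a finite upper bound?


a₁ = 10, a₂ = 10/2, a₃ = 10/3, ...
0 < aₙ ≤ 10 for all n ≥ 1
Lower bound: 0, Upper bound: 10
The sequence IS bounded

Bounded (0 < aₙ ≤ 10)


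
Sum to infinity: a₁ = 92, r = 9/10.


S∞ = a₁/(1-r) = 92/(1 - 9/10)
= 92/(1/10)
= 920

S∞ = 920


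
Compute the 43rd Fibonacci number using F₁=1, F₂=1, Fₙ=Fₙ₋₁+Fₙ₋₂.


Fibonacci sequence: 1, 1, 2, 3, 5, 8, 13, 21, 34, 55, 89, ...
F(43) = 433494437

F(43) = 433494437


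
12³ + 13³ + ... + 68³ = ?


Σₖ₌12^68 k³ = [68·69/2]² − [11·12/2]²
= 5503716 − 4356 = 5499360

Σk³ = 5499360


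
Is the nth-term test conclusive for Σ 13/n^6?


lim(n→∞) 13/n^6 = 0
lim aₙ = 0 → nth-term test is INCONCLUSIVE
(Need other tests; this is actually a convergent p-series with p=6 > 1)

Inconclusive (lim aₙ = 0; need another test)


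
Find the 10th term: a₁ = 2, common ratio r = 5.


aₙ = a₁·r^(n-1)
= 2×5^9
= 2×1953125
= 3906250

a_10 = 3906250


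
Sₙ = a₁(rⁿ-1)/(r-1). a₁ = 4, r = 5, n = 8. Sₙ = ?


Sₙ = 4×(5^8 - 1)/(5 - 1)
= 4×(390625 - 1)/4
= 4×390624/4
= 390624

S_8 = 390624


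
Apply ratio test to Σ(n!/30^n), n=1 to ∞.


aₙ = n!/30^n
a_{n+1}/aₙ = (n+1)!/30^(n+1) × 30^n/n!
= (n+1)/30
L = lim(n→∞) (n+1)/30 = ∞
L > 1 → series DIVERGES

Diverges (ratio test: L = ∞ > 1)


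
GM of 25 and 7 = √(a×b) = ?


GM = √(25×7) = √175 = 13.2288

GM = 13.2288


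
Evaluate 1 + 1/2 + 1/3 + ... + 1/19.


H_19 = 1/1 + 1/2 + 1/3 + ... + 1/19
= 275295799/77597520
≈ 3.5477

H_19 = 275295799/77597520 ≈ 3.5477


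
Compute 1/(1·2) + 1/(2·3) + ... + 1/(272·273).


1/(k(k+1)) = 1/k - 1/(k+1) (partial fractions)
Telescoping: Σ = 1 - 1/273 = 272/273

Sum = 272/273


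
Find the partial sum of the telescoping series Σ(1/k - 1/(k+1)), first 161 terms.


Telescoping: adjacent terms cancel.
= 1/1 - 1/162
= 1 - 1/162 = 161/162

Sum = 161/162


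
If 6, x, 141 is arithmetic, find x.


AM = (6 + 141)/2 = 147/2 = 73.5

AM = 73.5


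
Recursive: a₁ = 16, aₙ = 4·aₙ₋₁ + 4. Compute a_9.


Computing step by step:
a_1 = 16
a_2 = 68
a_3 = 276
a_4 = 1108
a_5 = 4436
a_6 = 17748
a_7 = 70996
a_8 = 283988
a_9 = 1135956


a_9 = 1135956


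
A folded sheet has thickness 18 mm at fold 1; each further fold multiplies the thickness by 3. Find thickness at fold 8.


aₙ = a₁·r^(n-1)
= 18×3^7
= 18×2187
= 39366

a_8 = 39366


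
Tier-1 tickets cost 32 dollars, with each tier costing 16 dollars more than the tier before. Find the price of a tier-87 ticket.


aₙ = a₁ + (n-1)d
= 32 + (87-1)×16
= 32 + 1376
= 1408

a_87 = 1408


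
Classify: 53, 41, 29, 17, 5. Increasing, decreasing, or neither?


Differences: -12, -12, -12, -12
All differences < 0 → strictly DECREASING

Monotonically decreasing


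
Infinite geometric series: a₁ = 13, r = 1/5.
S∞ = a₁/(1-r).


S∞ = a₁/(1-r) = 13/(1 - 1/5)
= 13/(4/5)
= 65/4

S∞ = 65/4


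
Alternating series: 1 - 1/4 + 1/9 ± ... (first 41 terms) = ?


S = 1 - 1/4 + 1/9 - 1/16 + 1/25 - 1/36 + 1/49 - 1/64 ± ...
= 0.8228
(Full series converges to +π²/12 ≈ +0.8225)

S_41 = 0.8228


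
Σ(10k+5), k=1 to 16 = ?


Σ(10k+5) = 10·Σk + 5·n
= 10·136 + 5·16
= 1360 + 80 = 1440

Σ = 1440


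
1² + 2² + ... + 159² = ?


n = 159
n(n+1)(2n+1)/6 = 159×160×319/6
= 8115360/6 = 1352560

Σk² = 1352560


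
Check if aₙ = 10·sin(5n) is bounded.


For all n, -1 ≤ sin(5n) ≤ 1, so -10 ≤ 10·sin(5n) ≤ 10
Lower bound: -10, Upper bound: 10
The sequence IS bounded

Bounded (-10 ≤ aₙ ≤ 10)


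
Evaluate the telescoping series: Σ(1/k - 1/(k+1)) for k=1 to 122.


Telescoping: adjacent terms cancel.
= 1/1 - 1/123
= 1 - 1/123 = 122/123

Sum = 122/123


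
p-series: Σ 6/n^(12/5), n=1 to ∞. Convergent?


p-series test: Σ c/n^p converges if p > 1, diverges if p ≤ 1 (constant c > 0 doesn't affect convergence).
p = 12/5
12/5 > 1 → CONVERGES

Converges (p = 12/5 > 1)


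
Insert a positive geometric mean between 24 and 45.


GM = √(24×45) = √1080 = 32.8634

GM = 32.8634


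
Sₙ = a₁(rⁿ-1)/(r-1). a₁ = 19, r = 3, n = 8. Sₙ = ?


Sₙ = 19×(3^8 - 1)/(3 - 1)
= 19×(6561 - 1)/2
= 19×6560/2
= 62320

S_8 = 62320


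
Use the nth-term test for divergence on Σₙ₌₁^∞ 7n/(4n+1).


lim(n→∞) 7n/(4n+1) = 7/4 = 7/4  (divide numerator and denominator by n)
lim aₙ = 7/4 ≠ 0 → series DIVERGES

Diverges (lim aₙ = 7/4 ≠ 0)


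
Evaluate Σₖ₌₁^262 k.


n(n+1)/2 = 262×263/2 = 68906/2 = 34453

Σk = 34453


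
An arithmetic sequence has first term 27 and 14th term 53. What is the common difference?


d = (aₙ - a₁)/(n-1)
= (53 - 27)/(14-1)
= 26/13 = 2

d = 2


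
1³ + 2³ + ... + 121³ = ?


n(n+1)/2 = 121×122/2 = 7381
Σk³ = 7381² = 54479161

Σk³ = 54479161


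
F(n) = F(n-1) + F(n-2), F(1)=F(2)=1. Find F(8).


Fibonacci sequence: 1, 1, 2, 3, 5, 8, 13, 21
F(8) = 21

F(8) = 21


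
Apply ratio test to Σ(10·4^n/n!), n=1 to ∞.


aₙ = 10·4^n/n!
a_{n+1}/aₙ = 4^(n+1)/(n+1)! × n!/4^n  (constant 10 cancels)
= 4/(n+1)
L = lim(n→∞) 4/(n+1) = 0
L < 1 → series CONVERGES

Converges (ratio test: L = 0 < 1)


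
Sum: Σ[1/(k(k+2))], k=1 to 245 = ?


1/(k(k+2)) = (1/2)·(1/k - 1/(k+2)) (partial fractions)
Telescoping: Σ = (1/2)·(1 + 1/2 - 1/246 - 1/247) = 45325/60762

Sum = 45325/60762


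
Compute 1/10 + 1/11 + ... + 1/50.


Σₖ₌10^50 1/k = 1/10 + 1/11 + 1/12 + ... + 1/50
= 5176139057077344436979/3099044504245996706400
≈ 1.6702

Sum = 5176139057077344436979/3099044504245996706400 ≈ 1.6702


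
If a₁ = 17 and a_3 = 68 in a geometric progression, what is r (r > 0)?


r^(n-1) = aₙ/a₁
r^2 = 68/17 = 4
r = 4^(1/2)
= ±2; taking r > 0 gives r = 2

r = 2


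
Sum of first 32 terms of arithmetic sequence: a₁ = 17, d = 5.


aₙ = 17 + (32-1)×5 = 172
Sₙ = n(a₁+aₙ)/2 = 32×(17+172)/2
= 32×189/2 = 3024

S_32 = 3024


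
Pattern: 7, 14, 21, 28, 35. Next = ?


Pattern: arithmetic (d=7)
Terms: 7, 14, 21, 28, 35
Next term = 42

Next term = 42


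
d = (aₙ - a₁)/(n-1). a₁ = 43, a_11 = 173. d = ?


d = (aₙ - a₁)/(n-1)
= (173 - 43)/(11-1)
= 130/10 = 13

d = 13


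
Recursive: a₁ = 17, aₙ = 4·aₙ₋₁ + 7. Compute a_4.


Computing step by step:
a_1 = 17
a_2 = 75
a_3 = 307
a_4 = 1235


a_4 = 1235


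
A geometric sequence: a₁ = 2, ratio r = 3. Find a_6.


aₙ = a₁·r^(n-1)
= 2×3^5
= 2×243
= 486

a_6 = 486


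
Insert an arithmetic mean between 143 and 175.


AM = (143 + 175)/2 = 318/2 = 159

AM = 159


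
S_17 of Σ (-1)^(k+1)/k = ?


S = 1 - 1/2 + 1/3 - 1/4 + 1/5 - 1/6 + 1/7 - 1/8 ± ...
= 0.7217
(Full series converges to +ln(2) ≈ +0.6931)

S_17 = 0.7217


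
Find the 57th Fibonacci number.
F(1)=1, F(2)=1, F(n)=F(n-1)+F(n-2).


Fibonacci sequence: 1, 1, 2, 3, 5, 8, 13, 21, 34, 55, 89, ...
F(57) = 365435296162

F(57) = 365435296162
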